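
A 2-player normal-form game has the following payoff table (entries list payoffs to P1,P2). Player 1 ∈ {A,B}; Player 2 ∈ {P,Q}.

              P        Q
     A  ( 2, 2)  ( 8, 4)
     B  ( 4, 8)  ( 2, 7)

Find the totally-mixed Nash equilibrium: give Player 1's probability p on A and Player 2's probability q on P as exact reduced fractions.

P1 indiff ⇒ q·2+(1-q)·8 = q·4+(1-q)·2 ⇒ q(-2) = (1-q)(-6) ⇒ q = 3/4
P2 indiff ⇒ p·2+(1-p)·8 = p·4+(1-p)·7 ⇒ p(-2) = (1-p)(-1) ⇒ p = 1/3

P1 mixes 1/3 on A; P2 mixes 3/4 on P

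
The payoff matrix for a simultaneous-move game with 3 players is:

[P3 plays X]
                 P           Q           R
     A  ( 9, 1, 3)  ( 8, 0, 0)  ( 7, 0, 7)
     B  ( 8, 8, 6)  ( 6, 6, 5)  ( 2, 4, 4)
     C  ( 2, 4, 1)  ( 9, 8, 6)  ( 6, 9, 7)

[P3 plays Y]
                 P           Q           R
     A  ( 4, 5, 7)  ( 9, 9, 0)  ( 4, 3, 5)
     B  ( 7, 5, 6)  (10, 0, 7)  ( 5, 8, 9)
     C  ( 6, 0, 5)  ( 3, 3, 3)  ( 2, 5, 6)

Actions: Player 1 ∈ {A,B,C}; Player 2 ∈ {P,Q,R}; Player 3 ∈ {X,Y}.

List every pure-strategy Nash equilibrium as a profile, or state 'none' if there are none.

(A,P,X): not NE [P3→Y gives 7>3]
(A,P,Y): not NE [P1→B gives 7>4; P2→Q gives 9>5]
(A,Q,X): not NE [P1→C gives 9>8; P2→P gives 1>0]
(A,Q,Y): not NE [P1→B gives 10>9]
(A,R,X): not NE [P2→P gives 1>0]
(A,R,Y): not NE [P1→B gives 5>4; P2→Q gives 9>3; P3→X gives 7>5]
(B,P,X): not NE [P1→A gives 9>8]
(B,P,Y): not NE [P2→R gives 8>5]
(B,Q,X): not NE [P1→C gives 9>6; P2→P gives 8>6; P3→Y gives 7>5]
(B,Q,Y): not NE [P2→R gives 8>0]
(B,R,X): not NE [P1→A gives 7>2; P2→P gives 8>4; P3→Y gives 9>4]
(B,R,Y): NE
(C,P,X): not NE [P1→A gives 9>2; P2→R gives 9>4; P3→Y gives 5>1]
(C,P,Y): not NE [P1→B gives 7>6; P2→R gives 5>0]
(C,Q,X): not NE [P2→R gives 9>8]
(C,Q,Y): not NE [P1→B gives 10>3; P2→R gives 5>3; P3→X gives 6>3]
(C,R,X): not NE [P1→A gives 7>6]
(C,R,Y): not NE [P1→B gives 5>2; P3→X gives 7>6]

NE set: (B,R,Y)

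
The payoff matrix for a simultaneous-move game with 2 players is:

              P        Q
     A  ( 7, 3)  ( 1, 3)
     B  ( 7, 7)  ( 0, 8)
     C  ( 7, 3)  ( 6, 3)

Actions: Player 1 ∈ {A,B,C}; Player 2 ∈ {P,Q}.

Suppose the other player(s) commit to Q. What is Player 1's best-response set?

u_1(A vs Q) = 1
u_1(B vs Q) = 0
u_1(C vs Q) = 6
max payoff 6 at {C}

BR_1 = {C}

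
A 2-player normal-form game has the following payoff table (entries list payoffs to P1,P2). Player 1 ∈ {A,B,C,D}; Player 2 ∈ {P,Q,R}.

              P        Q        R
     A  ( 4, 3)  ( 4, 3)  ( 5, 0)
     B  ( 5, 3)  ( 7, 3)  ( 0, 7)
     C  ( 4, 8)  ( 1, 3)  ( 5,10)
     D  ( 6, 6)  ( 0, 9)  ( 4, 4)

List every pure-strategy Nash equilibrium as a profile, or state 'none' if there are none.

NE set: (C,R)

(A,P): not NE [P1→D gives 6>4]
(A,Q): not NE [P1→B gives 7>4]
(A,R): not NE [P2→Q gives 3>0]
(B,P): not NE [P1→D gives 6>5; P2→R gives 7>3]
(B,Q): not NE [P2→R gives 7>3]
(B,R): not NE [P1→C gives 5>0]
(C,P): not NE [P1→D gives 6>4; P2→R gives 10>8]
(C,Q): not NE [P1→B gives 7>1; P2→R gives 10>3]
(C,R): NE
(D,P): not NE [P2→Q gives 9>6]
(D,Q): not NE [P1→B gives 7>0]
(D,R): not NE [P1→C gives 5>4; P2→Q gives 9>4]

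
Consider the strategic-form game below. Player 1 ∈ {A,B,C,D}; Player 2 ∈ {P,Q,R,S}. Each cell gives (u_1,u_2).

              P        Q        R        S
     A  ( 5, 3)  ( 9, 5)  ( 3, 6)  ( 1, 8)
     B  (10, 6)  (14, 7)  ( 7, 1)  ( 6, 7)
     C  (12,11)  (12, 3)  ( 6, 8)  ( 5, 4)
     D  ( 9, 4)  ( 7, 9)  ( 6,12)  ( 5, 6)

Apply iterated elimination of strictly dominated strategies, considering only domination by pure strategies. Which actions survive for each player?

Survivors P1:{B,C} P2:{P,Q,S}

P1 drop A (B beats it: P:10>5 Q:14>9 R:7>3 S:6>1)
P1 drop D (B beats it: P:10>9 Q:14>7 R:7>6 S:6>5)
P2 drop R (P beats it: B:6>1 C:11>8)
P1→{B,C} P2→{P,Q,S}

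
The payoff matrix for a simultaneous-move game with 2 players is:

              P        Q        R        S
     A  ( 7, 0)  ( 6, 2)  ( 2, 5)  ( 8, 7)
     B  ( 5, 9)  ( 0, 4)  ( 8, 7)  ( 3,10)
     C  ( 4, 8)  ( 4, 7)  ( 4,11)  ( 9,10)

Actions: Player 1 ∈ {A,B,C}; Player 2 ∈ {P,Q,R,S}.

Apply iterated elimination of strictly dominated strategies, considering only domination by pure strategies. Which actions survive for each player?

P2 drop P (S beats it: A:7>0 B:10>9 C:10>8)
P2 drop Q (R beats it: A:5>2 B:7>4 C:11>7)
P1 drop A (C beats it: R:4>2 S:9>8)
P1→{B,C} P2→{R,S}

Remaining: P1:{B,C} P2:{R,S}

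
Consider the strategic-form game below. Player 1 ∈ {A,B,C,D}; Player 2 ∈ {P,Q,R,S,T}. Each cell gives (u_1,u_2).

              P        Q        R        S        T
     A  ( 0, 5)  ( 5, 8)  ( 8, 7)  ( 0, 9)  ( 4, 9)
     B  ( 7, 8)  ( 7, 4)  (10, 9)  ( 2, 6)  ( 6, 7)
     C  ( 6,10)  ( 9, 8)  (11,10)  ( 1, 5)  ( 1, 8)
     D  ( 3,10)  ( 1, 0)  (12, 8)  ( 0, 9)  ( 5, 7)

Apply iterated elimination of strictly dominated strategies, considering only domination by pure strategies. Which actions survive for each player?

P1 drop A (B beats it: P:7>0 Q:7>5 R:10>8 S:2>0 T:6>4)
P2 drop Q (P beats it: B:8>4 C:10>8 D:10>0)
P2 drop S (P beats it: B:8>6 C:10>5 D:10>9)
P2 drop T (P beats it: B:8>7 C:10>8 D:10>7)
P1→{B,C,D} P2→{P,R}

Remaining: P1:{B,C,D} P2:{P,R}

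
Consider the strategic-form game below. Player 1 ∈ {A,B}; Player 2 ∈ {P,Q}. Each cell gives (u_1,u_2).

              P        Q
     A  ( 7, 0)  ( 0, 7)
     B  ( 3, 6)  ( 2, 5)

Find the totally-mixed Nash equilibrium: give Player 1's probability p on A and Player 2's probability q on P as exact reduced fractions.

P1 indiff ⇒ q·7+(1-q)·0 = q·3+(1-q)·2 ⇒ q(4) = (1-q)(2) ⇒ q = 1/3
P2 indiff ⇒ p·0+(1-p)·6 = p·7+(1-p)·5 ⇒ p(-7) = (1-p)(-1) ⇒ p = 1/8

P1 mixes 1/8 on A; P2 mixes 1/3 on P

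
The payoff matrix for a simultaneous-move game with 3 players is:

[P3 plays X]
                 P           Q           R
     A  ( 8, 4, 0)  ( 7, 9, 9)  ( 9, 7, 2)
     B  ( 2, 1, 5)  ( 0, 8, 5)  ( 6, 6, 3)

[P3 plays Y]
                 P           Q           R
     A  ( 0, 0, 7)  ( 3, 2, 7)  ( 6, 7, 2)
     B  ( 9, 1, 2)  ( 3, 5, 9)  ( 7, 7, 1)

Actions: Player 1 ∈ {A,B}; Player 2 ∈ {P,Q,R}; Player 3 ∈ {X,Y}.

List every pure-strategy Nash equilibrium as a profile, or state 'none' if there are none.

Nash profiles: (A,Q,X)

(A,P,X): not NE [P2→Q gives 9>4; P3→Y gives 7>0]
(A,P,Y): not NE [P1→B gives 9>0; P2→R gives 7>0]
(A,Q,X): NE
(A,Q,Y): not NE [P2→R gives 7>2; P3→X gives 9>7]
(A,R,X): not NE [P2→Q gives 9>7]
(A,R,Y): not NE [P1→B gives 7>6]
(B,P,X): not NE [P1→A gives 8>2; P2→Q gives 8>1]
(B,P,Y): not NE [P2→R gives 7>1; P3→X gives 5>2]
(B,Q,X): not NE [P1→A gives 7>0; P3→Y gives 9>5]
(B,Q,Y): not NE [P2→R gives 7>5]
(B,R,X): not NE [P1→A gives 9>6; P2→Q gives 8>6]
(B,R,Y): not NE [P3→X gives 3>1]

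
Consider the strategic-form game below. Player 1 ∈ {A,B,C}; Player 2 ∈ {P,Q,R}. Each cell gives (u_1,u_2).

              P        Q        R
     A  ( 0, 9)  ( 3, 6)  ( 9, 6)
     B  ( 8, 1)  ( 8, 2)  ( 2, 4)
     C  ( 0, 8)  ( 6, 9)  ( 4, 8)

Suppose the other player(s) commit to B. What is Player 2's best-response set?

argmax u_2 = {R}

u_2(P vs B) = 1
u_2(Q vs B) = 2
u_2(R vs B) = 4
max payoff 4 at {R}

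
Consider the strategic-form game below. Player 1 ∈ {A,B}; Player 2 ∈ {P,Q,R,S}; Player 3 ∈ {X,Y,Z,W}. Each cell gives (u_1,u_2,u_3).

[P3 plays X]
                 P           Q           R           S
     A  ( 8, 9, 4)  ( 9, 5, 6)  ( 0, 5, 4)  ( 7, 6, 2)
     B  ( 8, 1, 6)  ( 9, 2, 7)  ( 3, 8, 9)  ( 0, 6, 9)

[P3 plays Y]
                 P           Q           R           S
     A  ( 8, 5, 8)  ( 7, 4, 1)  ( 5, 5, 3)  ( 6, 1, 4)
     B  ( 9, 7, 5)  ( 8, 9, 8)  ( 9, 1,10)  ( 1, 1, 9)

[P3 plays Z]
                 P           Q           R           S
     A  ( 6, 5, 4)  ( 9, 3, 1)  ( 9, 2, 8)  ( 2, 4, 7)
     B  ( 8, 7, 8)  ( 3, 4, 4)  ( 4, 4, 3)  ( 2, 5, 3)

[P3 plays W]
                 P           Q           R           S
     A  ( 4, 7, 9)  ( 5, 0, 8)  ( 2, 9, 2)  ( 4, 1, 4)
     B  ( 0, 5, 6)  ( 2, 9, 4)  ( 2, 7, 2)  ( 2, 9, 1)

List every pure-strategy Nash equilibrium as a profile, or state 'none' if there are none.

(A,P,X): not NE [P3→W gives 9>4]
(A,P,Y): not NE [P1→B gives 9>8; P3→W gives 9>8]
(A,P,Z): not NE [P1→B gives 8>6; P3→W gives 9>4]
(A,P,W): not NE [P2→R gives 9>7]
(A,Q,X): not NE [P2→P gives 9>5; P3→W gives 8>6]
(A,Q,Y): not NE [P1→B gives 8>7; P2→R gives 5>4; P3→W gives 8>1]
(A,Q,Z): not NE [P2→P gives 5>3; P3→W gives 8>1]
(A,Q,W): not NE [P2→R gives 9>0]
(A,R,X): not NE [P1→B gives 3>0; P2→P gives 9>5; P3→Z gives 8>4]
(A,R,Y): not NE [P1→B gives 9>5; P3→Z gives 8>3]
(A,R,Z): not NE [P2→P gives 5>2]
(A,R,W): not NE [P3→Z gives 8>2]
(A,S,X): not NE [P2→P gives 9>6; P3→Z gives 7>2]
(A,S,Y): not NE [P2→R gives 5>1; P3→Z gives 7>4]
(A,S,Z): not NE [P2→P gives 5>4]
(A,S,W): not NE [P2→R gives 9>1; P3→Z gives 7>4]
(B,P,X): not NE [P2→R gives 8>1; P3→Z gives 8>6]
(B,P,Y): not NE [P2→Q gives 9>7; P3→Z gives 8>5]
(B,P,Z): NE
(B,P,W): not NE [P1→A gives 4>0; P2→S gives 9>5; P3→Z gives 8>6]
(B,Q,X): not NE [P2→R gives 8>2; P3→Y gives 8>7]
(B,Q,Y): NE
(B,Q,Z): not NE [P1→A gives 9>3; P2→P gives 7>4; P3→Y gives 8>4]
(B,Q,W): not NE [P1→A gives 5>2; P3→Y gives 8>4]
(B,R,X): not NE [P3→Y gives 10>9]
(B,R,Y): not NE [P2→Q gives 9>1]
(B,R,Z): not NE [P1→A gives 9>4; P2→P gives 7>4; P3→Y gives 10>3]
(B,R,W): not NE [P2→S gives 9>7; P3→Y gives 10>2]
(B,S,X): not NE [P1→A gives 7>0; P2→R gives 8>6]
(B,S,Y): not NE [P1→A gives 6>1; P2→Q gives 9>1]
(B,S,Z): not NE [P2→P gives 7>5; P3→Y gives 9>3]
(B,S,W): not NE [P1→A gives 4>2; P3→Y gives 9>1]

PSNE = {(B,P,Z), (B,Q,Y)}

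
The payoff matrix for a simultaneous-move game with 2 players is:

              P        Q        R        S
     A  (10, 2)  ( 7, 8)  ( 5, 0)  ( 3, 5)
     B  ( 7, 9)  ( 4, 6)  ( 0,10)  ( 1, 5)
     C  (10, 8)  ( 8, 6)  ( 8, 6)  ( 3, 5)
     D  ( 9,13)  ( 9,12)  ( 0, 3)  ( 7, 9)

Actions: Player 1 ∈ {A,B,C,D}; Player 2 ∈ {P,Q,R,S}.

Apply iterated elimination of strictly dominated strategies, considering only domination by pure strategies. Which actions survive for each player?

P1 drop B (A beats it: P:10>7 Q:7>4 R:5>0 S:3>1)
P2 drop R (P beats it: A:2>0 C:8>6 D:13>3)
P2 drop S (Q beats it: A:8>5 C:6>5 D:12>9)
P1→{A,C,D} P2→{P,Q}

Remaining: P1:{A,C,D} P2:{P,Q}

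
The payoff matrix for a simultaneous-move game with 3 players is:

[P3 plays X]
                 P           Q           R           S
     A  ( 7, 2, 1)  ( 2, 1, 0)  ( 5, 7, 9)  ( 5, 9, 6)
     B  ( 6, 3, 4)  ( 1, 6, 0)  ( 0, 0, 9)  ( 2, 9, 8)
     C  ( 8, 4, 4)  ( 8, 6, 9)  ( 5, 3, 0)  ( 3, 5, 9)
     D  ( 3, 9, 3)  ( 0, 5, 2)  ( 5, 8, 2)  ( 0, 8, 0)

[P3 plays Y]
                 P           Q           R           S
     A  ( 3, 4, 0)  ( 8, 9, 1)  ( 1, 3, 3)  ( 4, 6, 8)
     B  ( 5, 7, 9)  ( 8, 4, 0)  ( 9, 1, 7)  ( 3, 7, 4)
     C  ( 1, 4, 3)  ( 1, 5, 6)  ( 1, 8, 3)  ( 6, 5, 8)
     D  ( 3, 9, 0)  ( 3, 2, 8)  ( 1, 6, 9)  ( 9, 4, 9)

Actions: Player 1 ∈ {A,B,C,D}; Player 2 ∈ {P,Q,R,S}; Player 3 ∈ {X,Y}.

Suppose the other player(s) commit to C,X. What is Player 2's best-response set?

BR_2 = {Q}

u_2(P vs C,X) = 4
u_2(Q vs C,X) = 6
u_2(R vs C,X) = 3
u_2(S vs C,X) = 5
max payoff 6 at {Q}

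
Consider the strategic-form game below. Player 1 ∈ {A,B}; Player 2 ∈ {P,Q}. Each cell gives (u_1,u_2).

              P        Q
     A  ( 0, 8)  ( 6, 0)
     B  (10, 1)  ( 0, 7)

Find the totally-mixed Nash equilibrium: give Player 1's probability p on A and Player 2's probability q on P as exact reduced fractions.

P1 indiff ⇒ q·0+(1-q)·6 = q·10+(1-q)·0 ⇒ q(-10) = (1-q)(-6) ⇒ q = 3/8
P2 indiff ⇒ p·8+(1-p)·1 = p·0+(1-p)·7 ⇒ p(8) = (1-p)(6) ⇒ p = 3/7

(p,q) = (3/7, 3/8)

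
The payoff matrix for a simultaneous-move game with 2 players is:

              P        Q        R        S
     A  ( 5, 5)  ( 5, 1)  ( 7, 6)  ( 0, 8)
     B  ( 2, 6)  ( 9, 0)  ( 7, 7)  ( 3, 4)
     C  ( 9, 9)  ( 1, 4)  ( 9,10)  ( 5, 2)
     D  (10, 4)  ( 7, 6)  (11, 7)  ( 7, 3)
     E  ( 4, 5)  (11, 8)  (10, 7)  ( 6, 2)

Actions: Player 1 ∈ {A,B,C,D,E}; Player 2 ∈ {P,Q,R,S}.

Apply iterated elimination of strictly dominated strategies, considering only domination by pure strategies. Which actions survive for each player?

P1 drop A (D beats it: P:10>5 Q:7>5 R:11>7 S:7>0)
P1 drop B (E beats it: P:4>2 Q:11>9 R:10>7 S:6>3)
P1 drop C (D beats it: P:10>9 Q:7>1 R:11>9 S:7>5)
P2 drop P (Q beats it: D:6>4 E:8>5)
P2 drop S (Q beats it: D:6>3 E:8>2)
P1→{D,E} P2→{Q,R}

Survivors P1:{D,E} P2:{Q,R}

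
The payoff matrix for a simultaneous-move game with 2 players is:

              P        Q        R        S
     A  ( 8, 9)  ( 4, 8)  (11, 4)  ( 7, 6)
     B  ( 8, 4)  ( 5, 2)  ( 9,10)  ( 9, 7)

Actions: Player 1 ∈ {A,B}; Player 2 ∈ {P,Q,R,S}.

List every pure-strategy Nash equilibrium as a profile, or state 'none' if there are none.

PSNE = {(A,P)}

(A,P): NE
(A,Q): not NE [P1→B gives 5>4; P2→P gives 9>8]
(A,R): not NE [P2→P gives 9>4]
(A,S): not NE [P1→B gives 9>7; P2→P gives 9>6]
(B,P): not NE [P2→R gives 10>4]
(B,Q): not NE [P2→R gives 10>2]
(B,R): not NE [P1→A gives 11>9]
(B,S): not NE [P2→R gives 10>7]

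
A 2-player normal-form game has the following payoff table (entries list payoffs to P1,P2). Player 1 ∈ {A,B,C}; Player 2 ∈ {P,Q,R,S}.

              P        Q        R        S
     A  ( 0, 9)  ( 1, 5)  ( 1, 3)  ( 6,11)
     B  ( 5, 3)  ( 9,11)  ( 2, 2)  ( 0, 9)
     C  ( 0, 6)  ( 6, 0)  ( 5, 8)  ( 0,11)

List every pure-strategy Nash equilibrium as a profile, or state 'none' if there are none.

Nash profiles: (A,S), (B,Q)

(A,P): not NE [P1→B gives 5>0; P2→S gives 11>9]
(A,Q): not NE [P1→B gives 9>1; P2→S gives 11>5]
(A,R): not NE [P1→C gives 5>1; P2→S gives 11>3]
(A,S): NE
(B,P): not NE [P2→Q gives 11>3]
(B,Q): NE
(B,R): not NE [P1→C gives 5>2; P2→Q gives 11>2]
(B,S): not NE [P1→A gives 6>0; P2→Q gives 11>9]
(C,P): not NE [P1→B gives 5>0; P2→S gives 11>6]
(C,Q): not NE [P1→B gives 9>6; P2→S gives 11>0]
(C,R): not NE [P2→S gives 11>8]
(C,S): not NE [P1→A gives 6>0]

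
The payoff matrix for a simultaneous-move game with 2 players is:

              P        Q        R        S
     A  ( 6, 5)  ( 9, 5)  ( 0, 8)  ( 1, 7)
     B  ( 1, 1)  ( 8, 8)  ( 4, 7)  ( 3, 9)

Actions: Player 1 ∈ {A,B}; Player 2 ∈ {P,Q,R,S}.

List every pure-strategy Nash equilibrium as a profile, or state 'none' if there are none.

NE set: (B,S)

(A,P): not NE [P2→R gives 8>5]
(A,Q): not NE [P2→R gives 8>5]
(A,R): not NE [P1→B gives 4>0]
(A,S): not NE [P1→B gives 3>1; P2→R gives 8>7]
(B,P): not NE [P1→A gives 6>1; P2→S gives 9>1]
(B,Q): not NE [P1→A gives 9>8; P2→S gives 9>8]
(B,R): not NE [P2→S gives 9>7]
(B,S): NE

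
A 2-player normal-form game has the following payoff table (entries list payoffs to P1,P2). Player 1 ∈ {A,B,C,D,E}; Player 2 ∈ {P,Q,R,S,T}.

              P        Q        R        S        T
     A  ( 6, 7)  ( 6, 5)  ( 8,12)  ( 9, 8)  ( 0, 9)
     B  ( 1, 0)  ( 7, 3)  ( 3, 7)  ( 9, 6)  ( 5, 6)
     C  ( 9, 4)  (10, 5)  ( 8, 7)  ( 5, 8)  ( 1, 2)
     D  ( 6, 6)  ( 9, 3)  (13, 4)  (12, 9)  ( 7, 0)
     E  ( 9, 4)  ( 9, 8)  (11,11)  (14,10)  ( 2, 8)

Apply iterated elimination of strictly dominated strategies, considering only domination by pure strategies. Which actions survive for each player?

Survivors P1:{D,E} P2:{R,S}

P1 drop A (E beats it: P:9>6 Q:9>6 R:11>8 S:14>9 T:2>0)
P1 drop B (D beats it: P:6>1 Q:9>7 R:13>3 S:12>9 T:7>5)
P2 drop P (S beats it: C:8>4 D:9>6 E:10>4)
P2 drop Q (R beats it: C:7>5 D:4>3 E:11>8)
P1 drop C (D beats it: R:13>8 S:12>5 T:7>1)
P2 drop T (R beats it: D:4>0 E:11>8)
P1→{D,E} P2→{R,S}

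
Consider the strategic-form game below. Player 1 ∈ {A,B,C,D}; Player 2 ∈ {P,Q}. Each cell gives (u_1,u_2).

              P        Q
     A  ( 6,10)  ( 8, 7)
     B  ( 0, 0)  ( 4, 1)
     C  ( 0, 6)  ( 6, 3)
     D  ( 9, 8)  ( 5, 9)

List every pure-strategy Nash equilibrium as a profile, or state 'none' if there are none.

Equilibria: none

(A,P): not NE [P1→D gives 9>6]
(A,Q): not NE [P2→P gives 10>7]
(B,P): not NE [P1→D gives 9>0; P2→Q gives 1>0]
(B,Q): not NE [P1→A gives 8>4]
(C,P): not NE [P1→D gives 9>0]
(C,Q): not NE [P1→A gives 8>6; P2→P gives 6>3]
(D,P): not NE [P2→Q gives 9>8]
(D,Q): not NE [P1→A gives 8>5]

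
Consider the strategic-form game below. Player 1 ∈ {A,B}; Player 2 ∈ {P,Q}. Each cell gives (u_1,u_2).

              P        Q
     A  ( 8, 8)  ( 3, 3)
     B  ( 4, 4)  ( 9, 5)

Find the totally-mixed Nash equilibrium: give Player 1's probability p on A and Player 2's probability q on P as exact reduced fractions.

(p,q) = (1/6, 3/5)

P1 indiff ⇒ q·8+(1-q)·3 = q·4+(1-q)·9 ⇒ q(4) = (1-q)(6) ⇒ q = 3/5
P2 indiff ⇒ p·8+(1-p)·4 = p·3+(1-p)·5 ⇒ p(5) = (1-p)(1) ⇒ p = 1/6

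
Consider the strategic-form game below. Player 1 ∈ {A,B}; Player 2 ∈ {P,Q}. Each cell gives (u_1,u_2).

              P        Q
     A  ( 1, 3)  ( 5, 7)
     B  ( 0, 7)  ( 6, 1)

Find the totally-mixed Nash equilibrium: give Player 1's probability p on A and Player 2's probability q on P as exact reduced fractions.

P1 indiff ⇒ q·1+(1-q)·5 = q·0+(1-q)·6 ⇒ q(1) = (1-q)(1) ⇒ q = 1/2
P2 indiff ⇒ p·3+(1-p)·7 = p·7+(1-p)·1 ⇒ p(-4) = (1-p)(-6) ⇒ p = 3/5

P1 mixes 3/5 on A; P2 mixes 1/2 on P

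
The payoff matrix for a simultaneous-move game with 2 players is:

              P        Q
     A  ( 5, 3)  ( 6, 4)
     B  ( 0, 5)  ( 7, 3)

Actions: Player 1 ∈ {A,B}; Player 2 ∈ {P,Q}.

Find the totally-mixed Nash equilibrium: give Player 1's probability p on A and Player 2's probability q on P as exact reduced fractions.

P1 mixes 2/3 on A; P2 mixes 1/6 on P

P1 indiff ⇒ q·5+(1-q)·6 = q·0+(1-q)·7 ⇒ q(5) = (1-q)(1) ⇒ q = 1/6
P2 indiff ⇒ p·3+(1-p)·5 = p·4+(1-p)·3 ⇒ p(-1) = (1-p)(-2) ⇒ p = 2/3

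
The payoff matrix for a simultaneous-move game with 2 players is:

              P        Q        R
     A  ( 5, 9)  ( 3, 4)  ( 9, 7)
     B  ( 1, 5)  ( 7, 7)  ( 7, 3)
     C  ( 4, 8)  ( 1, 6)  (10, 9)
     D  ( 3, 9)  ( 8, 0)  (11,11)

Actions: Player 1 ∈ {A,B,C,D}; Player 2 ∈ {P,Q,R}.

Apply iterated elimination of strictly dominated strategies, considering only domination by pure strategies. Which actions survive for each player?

P1 drop B (D beats it: P:3>1 Q:8>7 R:11>7)
P2 drop Q (P beats it: A:9>4 C:8>6 D:9>0)
P1→{A,C,D} P2→{P,R}

IESDS → P1:{A,C,D} P2:{P,R}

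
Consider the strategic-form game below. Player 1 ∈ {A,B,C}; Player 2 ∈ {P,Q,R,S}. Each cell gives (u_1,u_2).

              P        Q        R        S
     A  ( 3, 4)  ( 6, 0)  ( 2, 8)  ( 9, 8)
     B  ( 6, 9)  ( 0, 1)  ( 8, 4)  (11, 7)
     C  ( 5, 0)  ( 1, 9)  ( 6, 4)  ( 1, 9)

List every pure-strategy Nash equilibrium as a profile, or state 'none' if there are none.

(A,P): not NE [P1→B gives 6>3; P2→S gives 8>4]
(A,Q): not NE [P2→S gives 8>0]
(A,R): not NE [P1→B gives 8>2]
(A,S): not NE [P1→B gives 11>9]
(B,P): NE
(B,Q): not NE [P1→A gives 6>0; P2→P gives 9>1]
(B,R): not NE [P2→P gives 9>4]
(B,S): not NE [P2→P gives 9>7]
(C,P): not NE [P1→B gives 6>5; P2→S gives 9>0]
(C,Q): not NE [P1→A gives 6>1]
(C,R): not NE [P1→B gives 8>6; P2→S gives 9>4]
(C,S): not NE [P1→B gives 11>1]

PSNE = {(B,P)}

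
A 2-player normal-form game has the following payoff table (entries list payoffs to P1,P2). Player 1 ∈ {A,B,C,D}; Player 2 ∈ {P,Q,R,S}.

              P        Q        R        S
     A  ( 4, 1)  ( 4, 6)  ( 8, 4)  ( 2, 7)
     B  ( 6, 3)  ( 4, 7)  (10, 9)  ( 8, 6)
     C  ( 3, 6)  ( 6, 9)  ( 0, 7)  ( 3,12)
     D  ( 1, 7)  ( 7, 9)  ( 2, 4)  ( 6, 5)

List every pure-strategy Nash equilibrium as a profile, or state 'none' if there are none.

(A,P): not NE [P1→B gives 6>4; P2→S gives 7>1]
(A,Q): not NE [P1→D gives 7>4; P2→S gives 7>6]
(A,R): not NE [P1→B gives 10>8; P2→S gives 7>4]
(A,S): not NE [P1→B gives 8>2]
(B,P): not NE [P2→R gives 9>3]
(B,Q): not NE [P1→D gives 7>4; P2→R gives 9>7]
(B,R): NE
(B,S): not NE [P2→R gives 9>6]
(C,P): not NE [P1→B gives 6>3; P2→S gives 12>6]
(C,Q): not NE [P1→D gives 7>6; P2→S gives 12>9]
(C,R): not NE [P1→B gives 10>0; P2→S gives 12>7]
(C,S): not NE [P1→B gives 8>3]
(D,P): not NE [P1→B gives 6>1; P2→Q gives 9>7]
(D,Q): NE
(D,R): not NE [P1→B gives 10>2; P2→Q gives 9>4]
(D,S): not NE [P1→B gives 8>6; P2→Q gives 9>5]

NE set: (B,R), (D,Q)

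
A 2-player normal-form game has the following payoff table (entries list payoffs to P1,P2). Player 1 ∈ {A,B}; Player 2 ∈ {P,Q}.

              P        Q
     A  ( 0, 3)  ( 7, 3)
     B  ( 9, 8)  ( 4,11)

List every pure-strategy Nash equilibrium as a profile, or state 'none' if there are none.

(A,P): not NE [P1→B gives 9>0]
(A,Q): NE
(B,P): not NE [P2→Q gives 11>8]
(B,Q): not NE [P1→A gives 7>4]

NE set: (A,Q)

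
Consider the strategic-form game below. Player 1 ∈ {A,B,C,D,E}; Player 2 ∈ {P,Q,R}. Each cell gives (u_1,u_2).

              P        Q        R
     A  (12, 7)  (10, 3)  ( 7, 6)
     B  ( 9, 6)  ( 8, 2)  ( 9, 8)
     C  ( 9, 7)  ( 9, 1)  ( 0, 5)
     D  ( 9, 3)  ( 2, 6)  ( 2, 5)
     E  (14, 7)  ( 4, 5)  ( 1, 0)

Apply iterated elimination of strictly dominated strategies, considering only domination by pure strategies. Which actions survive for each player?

P1 drop C (A beats it: P:12>9 Q:10>9 R:7>0)
P1 drop D (A beats it: P:12>9 Q:10>2 R:7>2)
P2 drop Q (P beats it: A:7>3 B:6>2 E:7>5)
P1→{A,B,E} P2→{P,R}

Remaining: P1:{A,B,E} P2:{P,R}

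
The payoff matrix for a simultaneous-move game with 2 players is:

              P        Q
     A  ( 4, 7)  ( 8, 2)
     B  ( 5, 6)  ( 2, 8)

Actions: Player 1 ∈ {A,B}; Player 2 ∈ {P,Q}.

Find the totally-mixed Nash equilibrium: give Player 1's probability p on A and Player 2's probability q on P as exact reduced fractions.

P1 indiff ⇒ q·4+(1-q)·8 = q·5+(1-q)·2 ⇒ q(-1) = (1-q)(-6) ⇒ q = 6/7
P2 indiff ⇒ p·7+(1-p)·6 = p·2+(1-p)·8 ⇒ p(5) = (1-p)(2) ⇒ p = 2/7

p=2/7, q=6/7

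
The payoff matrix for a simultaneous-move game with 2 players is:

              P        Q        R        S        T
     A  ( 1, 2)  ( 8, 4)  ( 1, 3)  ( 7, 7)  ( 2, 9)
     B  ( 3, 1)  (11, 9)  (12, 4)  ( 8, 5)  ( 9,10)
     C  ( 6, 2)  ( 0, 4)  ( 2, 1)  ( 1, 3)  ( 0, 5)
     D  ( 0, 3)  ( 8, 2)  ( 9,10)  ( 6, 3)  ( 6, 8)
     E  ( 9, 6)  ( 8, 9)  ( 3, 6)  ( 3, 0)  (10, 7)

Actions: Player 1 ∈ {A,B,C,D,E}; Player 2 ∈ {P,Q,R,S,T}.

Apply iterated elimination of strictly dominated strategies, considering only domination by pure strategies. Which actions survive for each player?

P1 drop A (B beats it: P:3>1 Q:11>8 R:12>1 S:8>7 T:9>2)
P1 drop C (E beats it: P:9>6 Q:8>0 R:3>2 S:3>1 T:10>0)
P1 drop D (B beats it: P:3>0 Q:11>8 R:12>9 S:8>6 T:9>6)
P2 drop P (Q beats it: B:9>1 E:9>6)
P2 drop R (Q beats it: B:9>4 E:9>6)
P2 drop S (Q beats it: B:9>5 E:9>0)
P1→{B,E} P2→{Q,T}

IESDS → P1:{B,E} P2:{Q,T}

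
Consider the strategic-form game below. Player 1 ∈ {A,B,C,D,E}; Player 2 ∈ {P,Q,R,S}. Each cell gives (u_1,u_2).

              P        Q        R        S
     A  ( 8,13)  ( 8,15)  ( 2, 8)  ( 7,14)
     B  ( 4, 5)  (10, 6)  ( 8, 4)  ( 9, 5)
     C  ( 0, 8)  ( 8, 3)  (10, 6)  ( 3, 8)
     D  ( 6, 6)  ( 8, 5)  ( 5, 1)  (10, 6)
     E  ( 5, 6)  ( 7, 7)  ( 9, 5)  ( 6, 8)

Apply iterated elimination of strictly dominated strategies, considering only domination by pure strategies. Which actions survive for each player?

P2 drop R (P beats it: A:13>8 B:5>4 C:8>6 D:6>1 E:6>5)
P1 drop C (B beats it: P:4>0 Q:10>8 S:9>3)
P1 drop E (A beats it: P:8>5 Q:8>7 S:7>6)
P1→{A,B,D} P2→{P,Q,S}

IESDS → P1:{A,B,D} P2:{P,Q,S}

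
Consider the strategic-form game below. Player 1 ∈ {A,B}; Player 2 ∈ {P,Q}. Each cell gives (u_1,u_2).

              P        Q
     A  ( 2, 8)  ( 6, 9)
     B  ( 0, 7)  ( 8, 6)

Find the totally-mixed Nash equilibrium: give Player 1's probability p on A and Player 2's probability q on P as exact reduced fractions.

p=1/2, q=1/2

P1 indiff ⇒ q·2+(1-q)·6 = q·0+(1-q)·8 ⇒ q(2) = (1-q)(2) ⇒ q = 1/2
P2 indiff ⇒ p·8+(1-p)·7 = p·9+(1-p)·6 ⇒ p(-1) = (1-p)(-1) ⇒ p = 1/2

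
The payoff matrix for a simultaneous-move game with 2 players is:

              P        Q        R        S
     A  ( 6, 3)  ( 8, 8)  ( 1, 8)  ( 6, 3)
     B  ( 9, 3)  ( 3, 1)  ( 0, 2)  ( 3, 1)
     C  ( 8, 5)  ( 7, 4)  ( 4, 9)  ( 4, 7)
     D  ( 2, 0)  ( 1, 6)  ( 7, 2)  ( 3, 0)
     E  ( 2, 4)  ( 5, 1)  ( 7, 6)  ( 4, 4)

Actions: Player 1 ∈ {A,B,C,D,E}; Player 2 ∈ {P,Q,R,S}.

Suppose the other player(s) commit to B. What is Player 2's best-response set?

u_2(P vs B) = 3
u_2(Q vs B) = 1
u_2(R vs B) = 2
u_2(S vs B) = 1
max payoff 3 at {P}

argmax u_2 = {P}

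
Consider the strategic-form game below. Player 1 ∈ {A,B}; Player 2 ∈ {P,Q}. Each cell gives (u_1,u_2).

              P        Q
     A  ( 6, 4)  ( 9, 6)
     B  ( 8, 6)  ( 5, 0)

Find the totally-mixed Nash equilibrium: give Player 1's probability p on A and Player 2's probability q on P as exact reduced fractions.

P1 indiff ⇒ q·6+(1-q)·9 = q·8+(1-q)·5 ⇒ q(-2) = (1-q)(-4) ⇒ q = 2/3
P2 indiff ⇒ p·4+(1-p)·6 = p·6+(1-p)·0 ⇒ p(-2) = (1-p)(-6) ⇒ p = 3/4

p=3/4, q=2/3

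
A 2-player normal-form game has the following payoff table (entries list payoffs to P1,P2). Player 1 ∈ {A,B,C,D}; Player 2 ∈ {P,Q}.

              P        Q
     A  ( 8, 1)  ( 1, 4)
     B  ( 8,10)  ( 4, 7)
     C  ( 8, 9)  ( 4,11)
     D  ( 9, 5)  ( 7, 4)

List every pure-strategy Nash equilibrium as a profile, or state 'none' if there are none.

(A,P): not NE [P1→D gives 9>8; P2→Q gives 4>1]
(A,Q): not NE [P1→D gives 7>1]
(B,P): not NE [P1→D gives 9>8]
(B,Q): not NE [P1→D gives 7>4; P2→P gives 10>7]
(C,P): not NE [P1→D gives 9>8; P2→Q gives 11>9]
(C,Q): not NE [P1→D gives 7>4]
(D,P): NE
(D,Q): not NE [P2→P gives 5>4]

NE set: (D,P)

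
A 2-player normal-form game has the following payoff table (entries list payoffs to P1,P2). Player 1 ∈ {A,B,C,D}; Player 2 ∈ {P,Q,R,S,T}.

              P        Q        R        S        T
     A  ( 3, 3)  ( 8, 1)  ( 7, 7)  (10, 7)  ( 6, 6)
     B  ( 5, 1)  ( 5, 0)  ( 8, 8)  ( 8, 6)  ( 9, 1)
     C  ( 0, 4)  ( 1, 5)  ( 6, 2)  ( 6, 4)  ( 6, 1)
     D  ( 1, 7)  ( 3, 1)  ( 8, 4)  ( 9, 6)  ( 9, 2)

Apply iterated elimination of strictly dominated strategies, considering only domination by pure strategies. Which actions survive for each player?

P1 drop C (B beats it: P:5>0 Q:5>1 R:8>6 S:8>6 T:9>6)
P2 drop Q (P beats it: A:3>1 B:1>0 D:7>1)
P2 drop T (R beats it: A:7>6 B:8>1 D:4>2)
P1→{A,B,D} P2→{P,R,S}

Remaining: P1:{A,B,D} P2:{P,R,S}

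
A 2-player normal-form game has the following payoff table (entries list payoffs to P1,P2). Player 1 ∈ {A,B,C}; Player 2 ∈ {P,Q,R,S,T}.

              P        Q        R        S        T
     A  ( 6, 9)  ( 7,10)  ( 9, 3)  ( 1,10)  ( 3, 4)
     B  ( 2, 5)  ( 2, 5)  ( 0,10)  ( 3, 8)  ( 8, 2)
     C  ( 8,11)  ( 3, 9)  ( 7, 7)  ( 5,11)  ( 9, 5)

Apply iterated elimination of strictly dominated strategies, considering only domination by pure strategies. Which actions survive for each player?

P1 drop B (C beats it: P:8>2 Q:3>2 R:7>0 S:5>3 T:9>8)
P2 drop R (P beats it: A:9>3 C:11>7)
P2 drop T (P beats it: A:9>4 C:11>5)
P1→{A,C} P2→{P,Q,S}

Remaining: P1:{A,C} P2:{P,Q,S}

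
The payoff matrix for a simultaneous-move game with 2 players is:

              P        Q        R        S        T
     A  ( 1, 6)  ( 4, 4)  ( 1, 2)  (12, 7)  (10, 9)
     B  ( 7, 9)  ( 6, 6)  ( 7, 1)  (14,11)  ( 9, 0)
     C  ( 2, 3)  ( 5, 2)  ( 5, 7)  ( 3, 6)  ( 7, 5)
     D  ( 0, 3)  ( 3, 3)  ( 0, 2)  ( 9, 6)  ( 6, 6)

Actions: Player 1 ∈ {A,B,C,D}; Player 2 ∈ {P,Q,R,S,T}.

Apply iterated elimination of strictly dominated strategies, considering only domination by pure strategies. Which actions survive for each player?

P1 drop C (B beats it: P:7>2 Q:6>5 R:7>5 S:14>3 T:9>7)
P1 drop D (A beats it: P:1>0 Q:4>3 R:1>0 S:12>9 T:10>6)
P2 drop P (S beats it: A:7>6 B:11>9)
P2 drop Q (S beats it: A:7>4 B:11>6)
P2 drop R (S beats it: A:7>2 B:11>1)
P1→{A,B} P2→{S,T}

IESDS → P1:{A,B} P2:{S,T}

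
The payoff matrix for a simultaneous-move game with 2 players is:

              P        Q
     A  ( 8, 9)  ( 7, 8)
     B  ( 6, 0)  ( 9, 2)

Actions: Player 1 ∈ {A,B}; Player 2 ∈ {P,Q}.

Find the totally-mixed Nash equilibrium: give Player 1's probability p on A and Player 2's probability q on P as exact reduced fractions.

(p,q) = (2/3, 1/2)

P1 indiff ⇒ q·8+(1-q)·7 = q·6+(1-q)·9 ⇒ q(2) = (1-q)(2) ⇒ q = 1/2
P2 indiff ⇒ p·9+(1-p)·0 = p·8+(1-p)·2 ⇒ p(1) = (1-p)(2) ⇒ p = 2/3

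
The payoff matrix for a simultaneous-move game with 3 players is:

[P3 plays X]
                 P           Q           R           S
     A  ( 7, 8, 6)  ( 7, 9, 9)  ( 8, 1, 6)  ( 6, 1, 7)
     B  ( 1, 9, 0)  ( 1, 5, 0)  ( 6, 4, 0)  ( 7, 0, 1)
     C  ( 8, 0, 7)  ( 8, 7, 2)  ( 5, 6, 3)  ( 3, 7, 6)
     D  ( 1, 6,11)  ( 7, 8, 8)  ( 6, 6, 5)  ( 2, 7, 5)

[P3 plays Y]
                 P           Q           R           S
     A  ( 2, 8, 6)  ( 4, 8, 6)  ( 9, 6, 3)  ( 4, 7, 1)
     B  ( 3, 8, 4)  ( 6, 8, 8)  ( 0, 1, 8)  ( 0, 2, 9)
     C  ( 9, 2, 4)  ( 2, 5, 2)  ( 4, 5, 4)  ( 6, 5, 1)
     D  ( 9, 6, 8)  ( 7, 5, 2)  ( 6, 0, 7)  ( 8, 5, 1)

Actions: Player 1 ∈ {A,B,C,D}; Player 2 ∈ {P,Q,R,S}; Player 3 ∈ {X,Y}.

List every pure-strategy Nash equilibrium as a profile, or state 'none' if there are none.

PSNE = {(C,Q,X)}

(A,P,X): not NE [P1→C gives 8>7; P2→Q gives 9>8]
(A,P,Y): not NE [P1→D gives 9>2]
(A,Q,X): not NE [P1→C gives 8>7]
(A,Q,Y): not NE [P1→D gives 7>4; P3→X gives 9>6]
(A,R,X): not NE [P2→Q gives 9>1]
(A,R,Y): not NE [P2→Q gives 8>6; P3→X gives 6>3]
(A,S,X): not NE [P1→B gives 7>6; P2→Q gives 9>1]
(A,S,Y): not NE [P1→D gives 8>4; P2→Q gives 8>7; P3→X gives 7>1]
(B,P,X): not NE [P1→C gives 8>1; P3→Y gives 4>0]
(B,P,Y): not NE [P1→D gives 9>3]
(B,Q,X): not NE [P1→C gives 8>1; P2→P gives 9>5; P3→Y gives 8>0]
(B,Q,Y): not NE [P1→D gives 7>6]
(B,R,X): not NE [P1→A gives 8>6; P2→P gives 9>4; P3→Y gives 8>0]
(B,R,Y): not NE [P1→A gives 9>0; P2→Q gives 8>1]
(B,S,X): not NE [P2→P gives 9>0; P3→Y gives 9>1]
(B,S,Y): not NE [P1→D gives 8>0; P2→Q gives 8>2]
(C,P,X): not NE [P2→S gives 7>0]
(C,P,Y): not NE [P2→S gives 5>2; P3→X gives 7>4]
(C,Q,X): NE
(C,Q,Y): not NE [P1→D gives 7>2]
(C,R,X): not NE [P1→A gives 8>5; P2→S gives 7>6; P3→Y gives 4>3]
(C,R,Y): not NE [P1→A gives 9>4]
(C,S,X): not NE [P1→B gives 7>3]
(C,S,Y): not NE [P1→D gives 8>6; P3→X gives 6>1]
(D,P,X): not NE [P1→C gives 8>1; P2→Q gives 8>6]
(D,P,Y): not NE [P3→X gives 11>8]
(D,Q,X): not NE [P1→C gives 8>7]
(D,Q,Y): not NE [P2→P gives 6>5; P3→X gives 8>2]
(D,R,X): not NE [P1→A gives 8>6; P2→Q gives 8>6; P3→Y gives 7>5]
(D,R,Y): not NE [P1→A gives 9>6; P2→P gives 6>0]
(D,S,X): not NE [P1→B gives 7>2; P2→Q gives 8>7]
(D,S,Y): not NE [P2→P gives 6>5; P3→X gives 5>1]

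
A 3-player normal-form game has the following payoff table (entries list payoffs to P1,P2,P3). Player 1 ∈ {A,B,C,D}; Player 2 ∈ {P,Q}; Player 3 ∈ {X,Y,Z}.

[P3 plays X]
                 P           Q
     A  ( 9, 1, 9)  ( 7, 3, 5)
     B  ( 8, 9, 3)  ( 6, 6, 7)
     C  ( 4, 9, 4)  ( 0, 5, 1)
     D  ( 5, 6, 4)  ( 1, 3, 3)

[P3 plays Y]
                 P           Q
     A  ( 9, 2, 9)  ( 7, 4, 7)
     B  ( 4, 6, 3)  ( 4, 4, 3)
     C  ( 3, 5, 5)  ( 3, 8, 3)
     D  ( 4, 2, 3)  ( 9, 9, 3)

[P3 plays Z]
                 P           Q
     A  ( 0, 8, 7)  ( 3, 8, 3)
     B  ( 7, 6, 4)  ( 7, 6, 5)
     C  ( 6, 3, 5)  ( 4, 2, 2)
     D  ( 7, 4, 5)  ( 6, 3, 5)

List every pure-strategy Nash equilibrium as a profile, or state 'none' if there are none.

(A,P,X): not NE [P2→Q gives 3>1]
(A,P,Y): not NE [P2→Q gives 4>2]
(A,P,Z): not NE [P1→D gives 7>0; P3→Y gives 9>7]
(A,Q,X): not NE [P3→Y gives 7>5]
(A,Q,Y): not NE [P1→D gives 9>7]
(A,Q,Z): not NE [P1→B gives 7>3; P3→Y gives 7>3]
(B,P,X): not NE [P1→A gives 9>8; P3→Z gives 4>3]
(B,P,Y): not NE [P1→A gives 9>4; P3→Z gives 4>3]
(B,P,Z): NE
(B,Q,X): not NE [P1→A gives 7>6; P2→P gives 9>6]
(B,Q,Y): not NE [P1→D gives 9>4; P2→P gives 6>4; P3→X gives 7>3]
(B,Q,Z): not NE [P3→X gives 7>5]
(C,P,X): not NE [P1→A gives 9>4; P3→Z gives 5>4]
(C,P,Y): not NE [P1→A gives 9>3; P2→Q gives 8>5]
(C,P,Z): not NE [P1→D gives 7>6]
(C,Q,X): not NE [P1→A gives 7>0; P2→P gives 9>5; P3→Y gives 3>1]
(C,Q,Y): not NE [P1→D gives 9>3]
(C,Q,Z): not NE [P1→B gives 7>4; P2→P gives 3>2; P3→Y gives 3>2]
(D,P,X): not NE [P1→A gives 9>5; P3→Z gives 5>4]
(D,P,Y): not NE [P1→A gives 9>4; P2→Q gives 9>2; P3→Z gives 5>3]
(D,P,Z): NE
(D,Q,X): not NE [P1→A gives 7>1; P2→P gives 6>3; P3→Z gives 5>3]
(D,Q,Y): not NE [P3→Z gives 5>3]
(D,Q,Z): not NE [P1→B gives 7>6; P2→P gives 4>3]

NE set: (B,P,Z), (D,P,Z)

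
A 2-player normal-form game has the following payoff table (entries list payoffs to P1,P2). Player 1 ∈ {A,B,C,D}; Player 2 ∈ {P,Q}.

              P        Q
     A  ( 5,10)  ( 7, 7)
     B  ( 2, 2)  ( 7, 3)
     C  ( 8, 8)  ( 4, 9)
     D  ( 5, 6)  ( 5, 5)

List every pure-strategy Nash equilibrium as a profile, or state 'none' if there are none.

(A,P): not NE [P1→C gives 8>5]
(A,Q): not NE [P2→P gives 10>7]
(B,P): not NE [P1→C gives 8>2; P2→Q gives 3>2]
(B,Q): NE
(C,P): not NE [P2→Q gives 9>8]
(C,Q): not NE [P1→B gives 7>4]
(D,P): not NE [P1→C gives 8>5]
(D,Q): not NE [P1→B gives 7>5; P2→P gives 6>5]

Nash profiles: (B,Q)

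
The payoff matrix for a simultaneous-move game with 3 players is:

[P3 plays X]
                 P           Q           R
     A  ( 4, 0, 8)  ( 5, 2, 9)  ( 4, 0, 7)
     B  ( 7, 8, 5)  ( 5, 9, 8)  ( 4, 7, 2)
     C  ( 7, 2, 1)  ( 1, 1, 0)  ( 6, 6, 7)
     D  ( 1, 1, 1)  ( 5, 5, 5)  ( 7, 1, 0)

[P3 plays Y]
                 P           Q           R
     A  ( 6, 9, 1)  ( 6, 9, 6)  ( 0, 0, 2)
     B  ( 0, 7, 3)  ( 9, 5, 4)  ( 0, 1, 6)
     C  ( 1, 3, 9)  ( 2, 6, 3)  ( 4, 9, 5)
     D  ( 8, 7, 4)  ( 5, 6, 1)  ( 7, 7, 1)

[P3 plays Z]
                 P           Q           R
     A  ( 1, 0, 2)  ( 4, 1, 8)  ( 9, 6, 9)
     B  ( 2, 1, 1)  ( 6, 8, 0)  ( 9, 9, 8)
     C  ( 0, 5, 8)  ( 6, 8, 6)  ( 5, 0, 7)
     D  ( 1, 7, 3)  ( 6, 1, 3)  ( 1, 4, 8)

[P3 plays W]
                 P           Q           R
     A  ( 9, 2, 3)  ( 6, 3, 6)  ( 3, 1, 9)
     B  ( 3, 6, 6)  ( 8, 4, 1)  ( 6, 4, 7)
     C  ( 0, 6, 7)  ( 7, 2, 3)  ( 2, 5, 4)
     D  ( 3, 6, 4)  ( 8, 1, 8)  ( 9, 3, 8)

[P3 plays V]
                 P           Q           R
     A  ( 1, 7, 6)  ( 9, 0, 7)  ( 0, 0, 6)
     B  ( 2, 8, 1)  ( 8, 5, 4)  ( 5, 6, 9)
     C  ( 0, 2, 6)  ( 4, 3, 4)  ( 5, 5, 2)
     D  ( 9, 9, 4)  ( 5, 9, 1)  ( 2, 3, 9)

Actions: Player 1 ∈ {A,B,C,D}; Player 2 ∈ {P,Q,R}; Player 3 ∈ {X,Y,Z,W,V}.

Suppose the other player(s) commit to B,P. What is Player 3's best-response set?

BR_3 = {W}

u_3(X vs B,P) = 5
u_3(Y vs B,P) = 3
u_3(Z vs B,P) = 1
u_3(W vs B,P) = 6
u_3(V vs B,P) = 1
max payoff 6 at {W}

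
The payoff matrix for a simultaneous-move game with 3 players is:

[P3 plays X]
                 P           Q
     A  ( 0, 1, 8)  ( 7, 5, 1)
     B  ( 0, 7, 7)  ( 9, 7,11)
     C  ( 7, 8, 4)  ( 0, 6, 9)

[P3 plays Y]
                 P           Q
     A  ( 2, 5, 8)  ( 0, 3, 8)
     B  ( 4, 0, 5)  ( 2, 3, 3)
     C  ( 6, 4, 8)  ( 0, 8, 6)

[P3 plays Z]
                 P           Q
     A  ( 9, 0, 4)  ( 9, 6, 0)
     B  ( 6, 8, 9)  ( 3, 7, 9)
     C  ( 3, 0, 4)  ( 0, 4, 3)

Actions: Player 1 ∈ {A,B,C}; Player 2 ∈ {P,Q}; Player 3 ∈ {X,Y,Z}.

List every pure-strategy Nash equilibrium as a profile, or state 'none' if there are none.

NE set: (B,Q,X)

(A,P,X): not NE [P1→C gives 7>0; P2→Q gives 5>1]
(A,P,Y): not NE [P1→C gives 6>2]
(A,P,Z): not NE [P2→Q gives 6>0; P3→Y gives 8>4]
(A,Q,X): not NE [P1→B gives 9>7; P3→Y gives 8>1]
(A,Q,Y): not NE [P1→B gives 2>0; P2→P gives 5>3]
(A,Q,Z): not NE [P3→Y gives 8>0]
(B,P,X): not NE [P1→C gives 7>0; P3→Z gives 9>7]
(B,P,Y): not NE [P1→C gives 6>4; P2→Q gives 3>0; P3→Z gives 9>5]
(B,P,Z): not NE [P1→A gives 9>6]
(B,Q,X): NE
(B,Q,Y): not NE [P3→X gives 11>3]
(B,Q,Z): not NE [P1→A gives 9>3; P2→P gives 8>7; P3→X gives 11>9]
(C,P,X): not NE [P3→Y gives 8>4]
(C,P,Y): not NE [P2→Q gives 8>4]
(C,P,Z): not NE [P1→A gives 9>3; P2→Q gives 4>0; P3→Y gives 8>4]
(C,Q,X): not NE [P1→B gives 9>0; P2→P gives 8>6]
(C,Q,Y): not NE [P1→B gives 2>0; P3→X gives 9>6]
(C,Q,Z): not NE [P1→A gives 9>0; P3→X gives 9>3]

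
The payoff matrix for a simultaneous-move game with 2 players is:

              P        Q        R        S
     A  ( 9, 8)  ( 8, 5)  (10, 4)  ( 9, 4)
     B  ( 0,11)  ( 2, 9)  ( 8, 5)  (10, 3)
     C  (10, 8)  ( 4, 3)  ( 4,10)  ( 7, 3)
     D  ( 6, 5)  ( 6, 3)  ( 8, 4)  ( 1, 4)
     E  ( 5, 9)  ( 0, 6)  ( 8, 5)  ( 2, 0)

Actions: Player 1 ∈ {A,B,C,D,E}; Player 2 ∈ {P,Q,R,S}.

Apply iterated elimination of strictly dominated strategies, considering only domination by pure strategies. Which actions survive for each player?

Remaining: P1:{A,C} P2:{P,R}

P1 drop D (A beats it: P:9>6 Q:8>6 R:10>8 S:9>1)
P1 drop E (A beats it: P:9>5 Q:8>0 R:10>8 S:9>2)
P2 drop Q (P beats it: A:8>5 B:11>9 C:8>3)
P2 drop S (P beats it: A:8>4 B:11>3 C:8>3)
P1 drop B (A beats it: P:9>0 R:10>8)
P1→{A,C} P2→{P,R}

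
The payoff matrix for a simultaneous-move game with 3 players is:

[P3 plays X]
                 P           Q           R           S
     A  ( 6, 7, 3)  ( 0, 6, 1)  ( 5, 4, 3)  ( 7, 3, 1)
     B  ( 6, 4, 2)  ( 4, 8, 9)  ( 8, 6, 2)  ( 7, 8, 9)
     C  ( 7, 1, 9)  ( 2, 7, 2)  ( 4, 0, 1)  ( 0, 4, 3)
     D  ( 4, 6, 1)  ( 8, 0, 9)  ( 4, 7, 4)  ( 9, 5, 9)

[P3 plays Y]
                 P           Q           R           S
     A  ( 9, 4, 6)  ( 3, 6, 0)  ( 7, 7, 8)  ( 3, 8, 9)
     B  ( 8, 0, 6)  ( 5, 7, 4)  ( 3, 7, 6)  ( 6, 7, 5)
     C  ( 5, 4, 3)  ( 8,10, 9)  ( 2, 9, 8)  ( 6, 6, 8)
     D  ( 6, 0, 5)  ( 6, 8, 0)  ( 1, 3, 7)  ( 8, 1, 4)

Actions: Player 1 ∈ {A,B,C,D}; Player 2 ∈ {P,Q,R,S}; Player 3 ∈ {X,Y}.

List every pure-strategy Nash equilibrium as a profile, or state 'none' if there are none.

Nash profiles: (C,Q,Y)

(A,P,X): not NE [P1→C gives 7>6; P3→Y gives 6>3]
(A,P,Y): not NE [P2→S gives 8>4]
(A,Q,X): not NE [P1→D gives 8>0; P2→P gives 7>6]
(A,Q,Y): not NE [P1→C gives 8>3; P2→S gives 8>6; P3→X gives 1>0]
(A,R,X): not NE [P1→B gives 8>5; P2→P gives 7>4; P3→Y gives 8>3]
(A,R,Y): not NE [P2→S gives 8>7]
(A,S,X): not NE [P1→D gives 9>7; P2→P gives 7>3; P3→Y gives 9>1]
(A,S,Y): not NE [P1→D gives 8>3]
(B,P,X): not NE [P1→C gives 7>6; P2→S gives 8>4; P3→Y gives 6>2]
(B,P,Y): not NE [P1→A gives 9>8; P2→S gives 7>0]
(B,Q,X): not NE [P1→D gives 8>4]
(B,Q,Y): not NE [P1→C gives 8>5; P3→X gives 9>4]
(B,R,X): not NE [P2→S gives 8>6; P3→Y gives 6>2]
(B,R,Y): not NE [P1→A gives 7>3]
(B,S,X): not NE [P1→D gives 9>7]
(B,S,Y): not NE [P1→D gives 8>6; P3→X gives 9>5]
(C,P,X): not NE [P2→Q gives 7>1]
(C,P,Y): not NE [P1→A gives 9>5; P2→Q gives 10>4; P3→X gives 9>3]
(C,Q,X): not NE [P1→D gives 8>2; P3→Y gives 9>2]
(C,Q,Y): NE
(C,R,X): not NE [P1→B gives 8>4; P2→Q gives 7>0; P3→Y gives 8>1]
(C,R,Y): not NE [P1→A gives 7>2; P2→Q gives 10>9]
(C,S,X): not NE [P1→D gives 9>0; P2→Q gives 7>4; P3→Y gives 8>3]
(C,S,Y): not NE [P1→D gives 8>6; P2→Q gives 10>6]
(D,P,X): not NE [P1→C gives 7>4; P2→R gives 7>6; P3→Y gives 5>1]
(D,P,Y): not NE [P1→A gives 9>6; P2→Q gives 8>0]
(D,Q,X): not NE [P2→R gives 7>0]
(D,Q,Y): not NE [P1→C gives 8>6; P3→X gives 9>0]
(D,R,X): not NE [P1→B gives 8>4; P3→Y gives 7>4]
(D,R,Y): not NE [P1→A gives 7>1; P2→Q gives 8>3]
(D,S,X): not NE [P2→R gives 7>5]
(D,S,Y): not NE [P2→Q gives 8>1; P3→X gives 9>4]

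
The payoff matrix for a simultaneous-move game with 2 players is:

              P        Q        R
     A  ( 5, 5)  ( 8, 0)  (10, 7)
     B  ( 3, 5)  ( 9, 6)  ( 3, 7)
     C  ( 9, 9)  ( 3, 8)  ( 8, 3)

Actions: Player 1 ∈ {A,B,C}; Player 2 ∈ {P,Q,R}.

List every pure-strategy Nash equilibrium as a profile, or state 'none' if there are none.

(A,P): not NE [P1→C gives 9>5; P2→R gives 7>5]
(A,Q): not NE [P1→B gives 9>8; P2→R gives 7>0]
(A,R): NE
(B,P): not NE [P1→C gives 9>3; P2→R gives 7>5]
(B,Q): not NE [P2→R gives 7>6]
(B,R): not NE [P1→A gives 10>3]
(C,P): NE
(C,Q): not NE [P1→B gives 9>3; P2→P gives 9>8]
(C,R): not NE [P1→A gives 10>8; P2→P gives 9>3]

Nash profiles: (A,R), (C,P)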